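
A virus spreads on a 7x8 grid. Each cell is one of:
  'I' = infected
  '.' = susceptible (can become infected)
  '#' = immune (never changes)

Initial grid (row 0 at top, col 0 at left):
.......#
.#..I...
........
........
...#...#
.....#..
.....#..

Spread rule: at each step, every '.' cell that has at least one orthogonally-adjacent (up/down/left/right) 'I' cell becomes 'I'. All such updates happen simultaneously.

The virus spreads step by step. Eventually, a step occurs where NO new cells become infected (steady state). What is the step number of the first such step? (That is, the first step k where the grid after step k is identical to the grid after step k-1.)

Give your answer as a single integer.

Answer: 10

Derivation:
Step 0 (initial): 1 infected
Step 1: +4 new -> 5 infected
Step 2: +7 new -> 12 infected
Step 3: +8 new -> 20 infected
Step 4: +7 new -> 27 infected
Step 5: +8 new -> 35 infected
Step 6: +6 new -> 41 infected
Step 7: +5 new -> 46 infected
Step 8: +3 new -> 49 infected
Step 9: +1 new -> 50 infected
Step 10: +0 new -> 50 infected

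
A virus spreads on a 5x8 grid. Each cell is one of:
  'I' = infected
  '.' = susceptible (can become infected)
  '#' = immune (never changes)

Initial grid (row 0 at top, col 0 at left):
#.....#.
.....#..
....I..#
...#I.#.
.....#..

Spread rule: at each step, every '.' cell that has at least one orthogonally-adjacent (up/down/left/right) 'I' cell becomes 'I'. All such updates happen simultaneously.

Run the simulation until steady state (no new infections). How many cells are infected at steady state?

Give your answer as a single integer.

Step 0 (initial): 2 infected
Step 1: +5 new -> 7 infected
Step 2: +5 new -> 12 infected
Step 3: +7 new -> 19 infected
Step 4: +6 new -> 25 infected
Step 5: +5 new -> 30 infected
Step 6: +0 new -> 30 infected

Answer: 30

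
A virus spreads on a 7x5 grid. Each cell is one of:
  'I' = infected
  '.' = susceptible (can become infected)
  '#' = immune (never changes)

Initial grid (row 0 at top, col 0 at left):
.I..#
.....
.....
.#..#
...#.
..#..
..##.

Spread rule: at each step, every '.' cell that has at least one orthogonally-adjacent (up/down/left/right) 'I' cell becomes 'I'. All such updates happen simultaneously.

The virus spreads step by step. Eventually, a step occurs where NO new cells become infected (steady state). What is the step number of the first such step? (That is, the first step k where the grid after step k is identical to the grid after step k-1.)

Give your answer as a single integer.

Answer: 9

Derivation:
Step 0 (initial): 1 infected
Step 1: +3 new -> 4 infected
Step 2: +4 new -> 8 infected
Step 3: +3 new -> 11 infected
Step 4: +4 new -> 15 infected
Step 5: +4 new -> 19 infected
Step 6: +2 new -> 21 infected
Step 7: +2 new -> 23 infected
Step 8: +1 new -> 24 infected
Step 9: +0 new -> 24 infected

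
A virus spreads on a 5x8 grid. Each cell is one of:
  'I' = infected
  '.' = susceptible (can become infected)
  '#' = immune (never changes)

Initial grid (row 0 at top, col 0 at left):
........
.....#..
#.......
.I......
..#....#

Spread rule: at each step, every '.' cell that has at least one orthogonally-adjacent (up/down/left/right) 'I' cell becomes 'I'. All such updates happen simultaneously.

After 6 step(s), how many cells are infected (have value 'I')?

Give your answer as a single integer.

Answer: 30

Derivation:
Step 0 (initial): 1 infected
Step 1: +4 new -> 5 infected
Step 2: +4 new -> 9 infected
Step 3: +6 new -> 15 infected
Step 4: +6 new -> 21 infected
Step 5: +5 new -> 26 infected
Step 6: +4 new -> 30 infected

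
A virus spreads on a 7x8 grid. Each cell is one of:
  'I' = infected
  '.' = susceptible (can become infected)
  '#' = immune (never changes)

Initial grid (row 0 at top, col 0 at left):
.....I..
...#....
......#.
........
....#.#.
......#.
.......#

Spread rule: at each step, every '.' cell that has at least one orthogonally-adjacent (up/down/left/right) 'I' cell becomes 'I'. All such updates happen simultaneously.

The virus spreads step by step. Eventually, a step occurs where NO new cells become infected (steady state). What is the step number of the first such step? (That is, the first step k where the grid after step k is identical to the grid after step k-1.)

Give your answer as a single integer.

Answer: 12

Derivation:
Step 0 (initial): 1 infected
Step 1: +3 new -> 4 infected
Step 2: +5 new -> 9 infected
Step 3: +4 new -> 13 infected
Step 4: +7 new -> 20 infected
Step 5: +6 new -> 26 infected
Step 6: +7 new -> 33 infected
Step 7: +7 new -> 40 infected
Step 8: +4 new -> 44 infected
Step 9: +3 new -> 47 infected
Step 10: +2 new -> 49 infected
Step 11: +1 new -> 50 infected
Step 12: +0 new -> 50 infected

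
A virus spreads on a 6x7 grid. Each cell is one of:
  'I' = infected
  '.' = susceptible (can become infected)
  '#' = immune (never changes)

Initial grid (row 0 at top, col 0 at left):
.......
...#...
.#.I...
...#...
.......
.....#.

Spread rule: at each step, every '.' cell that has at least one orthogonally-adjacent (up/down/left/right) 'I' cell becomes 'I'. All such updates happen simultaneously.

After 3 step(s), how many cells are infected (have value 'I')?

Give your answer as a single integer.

Answer: 17

Derivation:
Step 0 (initial): 1 infected
Step 1: +2 new -> 3 infected
Step 2: +5 new -> 8 infected
Step 3: +9 new -> 17 infected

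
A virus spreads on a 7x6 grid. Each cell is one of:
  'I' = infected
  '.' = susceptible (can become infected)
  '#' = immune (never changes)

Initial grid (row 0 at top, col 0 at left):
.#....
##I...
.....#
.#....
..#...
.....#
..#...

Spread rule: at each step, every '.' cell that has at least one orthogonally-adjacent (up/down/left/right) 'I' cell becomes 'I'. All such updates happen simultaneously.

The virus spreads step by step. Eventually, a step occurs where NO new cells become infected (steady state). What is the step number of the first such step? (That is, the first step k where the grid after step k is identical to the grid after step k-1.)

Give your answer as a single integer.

Answer: 9

Derivation:
Step 0 (initial): 1 infected
Step 1: +3 new -> 4 infected
Step 2: +5 new -> 9 infected
Step 3: +5 new -> 14 infected
Step 4: +4 new -> 18 infected
Step 5: +4 new -> 22 infected
Step 6: +6 new -> 28 infected
Step 7: +3 new -> 31 infected
Step 8: +2 new -> 33 infected
Step 9: +0 new -> 33 infected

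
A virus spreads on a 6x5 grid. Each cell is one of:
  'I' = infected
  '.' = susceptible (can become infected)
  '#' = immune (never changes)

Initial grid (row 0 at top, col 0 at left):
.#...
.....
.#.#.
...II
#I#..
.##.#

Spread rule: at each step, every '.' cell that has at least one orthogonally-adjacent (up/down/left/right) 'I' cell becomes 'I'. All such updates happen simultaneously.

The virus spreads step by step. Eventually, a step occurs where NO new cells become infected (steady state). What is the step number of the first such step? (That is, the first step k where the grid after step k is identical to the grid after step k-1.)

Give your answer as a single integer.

Step 0 (initial): 3 infected
Step 1: +5 new -> 8 infected
Step 2: +4 new -> 12 infected
Step 3: +4 new -> 16 infected
Step 4: +4 new -> 20 infected
Step 5: +1 new -> 21 infected
Step 6: +0 new -> 21 infected

Answer: 6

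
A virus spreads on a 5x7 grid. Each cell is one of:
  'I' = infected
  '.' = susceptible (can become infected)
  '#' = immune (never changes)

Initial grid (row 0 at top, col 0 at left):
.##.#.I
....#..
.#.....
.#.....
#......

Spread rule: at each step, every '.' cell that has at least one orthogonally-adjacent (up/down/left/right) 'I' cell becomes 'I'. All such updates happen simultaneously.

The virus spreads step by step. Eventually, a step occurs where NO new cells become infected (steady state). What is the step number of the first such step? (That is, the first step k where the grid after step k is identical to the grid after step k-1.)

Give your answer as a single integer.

Step 0 (initial): 1 infected
Step 1: +2 new -> 3 infected
Step 2: +2 new -> 5 infected
Step 3: +2 new -> 7 infected
Step 4: +3 new -> 10 infected
Step 5: +3 new -> 13 infected
Step 6: +4 new -> 17 infected
Step 7: +4 new -> 21 infected
Step 8: +2 new -> 23 infected
Step 9: +2 new -> 25 infected
Step 10: +2 new -> 27 infected
Step 11: +1 new -> 28 infected
Step 12: +0 new -> 28 infected

Answer: 12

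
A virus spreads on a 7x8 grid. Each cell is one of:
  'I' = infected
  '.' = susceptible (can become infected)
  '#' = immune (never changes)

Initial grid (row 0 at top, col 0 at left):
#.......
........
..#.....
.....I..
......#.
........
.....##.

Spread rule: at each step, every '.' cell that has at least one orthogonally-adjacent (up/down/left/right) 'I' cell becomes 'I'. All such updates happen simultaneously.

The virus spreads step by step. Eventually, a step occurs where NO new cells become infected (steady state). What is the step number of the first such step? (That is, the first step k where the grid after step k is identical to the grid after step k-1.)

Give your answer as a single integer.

Answer: 9

Derivation:
Step 0 (initial): 1 infected
Step 1: +4 new -> 5 infected
Step 2: +7 new -> 12 infected
Step 3: +10 new -> 22 infected
Step 4: +9 new -> 31 infected
Step 5: +9 new -> 40 infected
Step 6: +6 new -> 46 infected
Step 7: +4 new -> 50 infected
Step 8: +1 new -> 51 infected
Step 9: +0 new -> 51 infected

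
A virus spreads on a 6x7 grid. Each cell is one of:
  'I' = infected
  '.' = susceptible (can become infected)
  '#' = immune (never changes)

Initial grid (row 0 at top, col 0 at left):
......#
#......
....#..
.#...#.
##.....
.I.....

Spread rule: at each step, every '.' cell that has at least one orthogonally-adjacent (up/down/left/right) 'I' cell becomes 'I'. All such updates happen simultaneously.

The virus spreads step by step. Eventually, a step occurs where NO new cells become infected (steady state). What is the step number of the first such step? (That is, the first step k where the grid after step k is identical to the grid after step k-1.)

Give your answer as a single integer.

Step 0 (initial): 1 infected
Step 1: +2 new -> 3 infected
Step 2: +2 new -> 5 infected
Step 3: +3 new -> 8 infected
Step 4: +4 new -> 12 infected
Step 5: +6 new -> 18 infected
Step 6: +5 new -> 23 infected
Step 7: +5 new -> 28 infected
Step 8: +4 new -> 32 infected
Step 9: +3 new -> 35 infected
Step 10: +0 new -> 35 infected

Answer: 10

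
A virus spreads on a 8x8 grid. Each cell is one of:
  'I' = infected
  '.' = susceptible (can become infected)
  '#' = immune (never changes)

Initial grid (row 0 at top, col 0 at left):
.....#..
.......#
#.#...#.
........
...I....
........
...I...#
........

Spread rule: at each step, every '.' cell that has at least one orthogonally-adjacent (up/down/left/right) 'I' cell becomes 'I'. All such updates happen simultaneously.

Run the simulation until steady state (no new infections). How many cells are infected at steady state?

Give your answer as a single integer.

Answer: 58

Derivation:
Step 0 (initial): 2 infected
Step 1: +7 new -> 9 infected
Step 2: +11 new -> 20 infected
Step 3: +12 new -> 32 infected
Step 4: +12 new -> 44 infected
Step 5: +7 new -> 51 infected
Step 6: +4 new -> 55 infected
Step 7: +2 new -> 57 infected
Step 8: +1 new -> 58 infected
Step 9: +0 new -> 58 infected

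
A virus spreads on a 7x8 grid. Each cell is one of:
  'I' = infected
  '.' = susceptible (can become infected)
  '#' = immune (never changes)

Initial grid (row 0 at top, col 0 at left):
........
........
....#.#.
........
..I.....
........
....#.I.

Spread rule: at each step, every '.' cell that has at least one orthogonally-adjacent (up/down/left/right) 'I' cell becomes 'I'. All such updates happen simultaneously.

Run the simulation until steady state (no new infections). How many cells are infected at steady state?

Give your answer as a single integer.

Step 0 (initial): 2 infected
Step 1: +7 new -> 9 infected
Step 2: +11 new -> 20 infected
Step 3: +12 new -> 32 infected
Step 4: +7 new -> 39 infected
Step 5: +6 new -> 45 infected
Step 6: +4 new -> 49 infected
Step 7: +3 new -> 52 infected
Step 8: +1 new -> 53 infected
Step 9: +0 new -> 53 infected

Answer: 53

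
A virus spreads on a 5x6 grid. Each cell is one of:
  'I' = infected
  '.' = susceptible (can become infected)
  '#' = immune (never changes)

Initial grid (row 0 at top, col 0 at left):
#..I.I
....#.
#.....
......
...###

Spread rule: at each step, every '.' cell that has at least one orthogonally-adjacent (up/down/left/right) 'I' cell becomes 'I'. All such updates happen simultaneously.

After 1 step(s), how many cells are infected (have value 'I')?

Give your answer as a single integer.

Answer: 6

Derivation:
Step 0 (initial): 2 infected
Step 1: +4 new -> 6 infected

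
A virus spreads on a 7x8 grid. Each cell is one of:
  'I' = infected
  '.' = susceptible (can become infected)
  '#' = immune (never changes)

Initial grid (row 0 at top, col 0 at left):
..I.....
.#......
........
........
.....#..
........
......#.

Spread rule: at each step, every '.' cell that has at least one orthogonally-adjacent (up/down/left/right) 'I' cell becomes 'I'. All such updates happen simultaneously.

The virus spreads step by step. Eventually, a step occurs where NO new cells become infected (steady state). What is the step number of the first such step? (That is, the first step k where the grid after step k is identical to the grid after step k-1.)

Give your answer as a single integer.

Step 0 (initial): 1 infected
Step 1: +3 new -> 4 infected
Step 2: +4 new -> 8 infected
Step 3: +6 new -> 14 infected
Step 4: +7 new -> 21 infected
Step 5: +8 new -> 29 infected
Step 6: +8 new -> 37 infected
Step 7: +6 new -> 43 infected
Step 8: +5 new -> 48 infected
Step 9: +3 new -> 51 infected
Step 10: +1 new -> 52 infected
Step 11: +1 new -> 53 infected
Step 12: +0 new -> 53 infected

Answer: 12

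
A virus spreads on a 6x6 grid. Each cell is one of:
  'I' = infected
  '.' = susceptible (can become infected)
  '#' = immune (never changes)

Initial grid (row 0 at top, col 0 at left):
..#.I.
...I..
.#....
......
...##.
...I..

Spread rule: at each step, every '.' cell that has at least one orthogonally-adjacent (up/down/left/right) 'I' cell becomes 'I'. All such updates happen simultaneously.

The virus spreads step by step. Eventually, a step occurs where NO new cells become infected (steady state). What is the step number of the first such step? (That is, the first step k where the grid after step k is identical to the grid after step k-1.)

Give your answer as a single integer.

Step 0 (initial): 3 infected
Step 1: +7 new -> 10 infected
Step 2: +8 new -> 18 infected
Step 3: +8 new -> 26 infected
Step 4: +5 new -> 31 infected
Step 5: +1 new -> 32 infected
Step 6: +0 new -> 32 infected

Answer: 6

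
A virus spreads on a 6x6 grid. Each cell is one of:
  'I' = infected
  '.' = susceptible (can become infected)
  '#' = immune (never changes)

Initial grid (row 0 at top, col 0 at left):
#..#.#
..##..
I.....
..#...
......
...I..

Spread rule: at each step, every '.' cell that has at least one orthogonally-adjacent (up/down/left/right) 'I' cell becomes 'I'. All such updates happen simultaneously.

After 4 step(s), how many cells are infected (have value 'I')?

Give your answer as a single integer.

Answer: 26

Derivation:
Step 0 (initial): 2 infected
Step 1: +6 new -> 8 infected
Step 2: +9 new -> 17 infected
Step 3: +6 new -> 23 infected
Step 4: +3 new -> 26 infected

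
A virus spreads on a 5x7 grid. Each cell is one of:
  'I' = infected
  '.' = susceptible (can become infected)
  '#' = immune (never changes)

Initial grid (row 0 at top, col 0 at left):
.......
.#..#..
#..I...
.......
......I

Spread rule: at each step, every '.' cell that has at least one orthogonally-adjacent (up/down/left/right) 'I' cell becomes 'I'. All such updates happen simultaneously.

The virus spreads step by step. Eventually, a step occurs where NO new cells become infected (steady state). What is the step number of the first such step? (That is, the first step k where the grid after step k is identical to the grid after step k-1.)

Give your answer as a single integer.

Step 0 (initial): 2 infected
Step 1: +6 new -> 8 infected
Step 2: +10 new -> 18 infected
Step 3: +6 new -> 24 infected
Step 4: +5 new -> 29 infected
Step 5: +2 new -> 31 infected
Step 6: +1 new -> 32 infected
Step 7: +0 new -> 32 infected

Answer: 7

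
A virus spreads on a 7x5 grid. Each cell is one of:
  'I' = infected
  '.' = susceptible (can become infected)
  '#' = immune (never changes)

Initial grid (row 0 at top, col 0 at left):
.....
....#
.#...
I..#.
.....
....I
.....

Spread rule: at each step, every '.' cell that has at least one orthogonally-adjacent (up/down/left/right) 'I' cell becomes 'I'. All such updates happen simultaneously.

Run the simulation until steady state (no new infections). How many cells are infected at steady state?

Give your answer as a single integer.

Answer: 32

Derivation:
Step 0 (initial): 2 infected
Step 1: +6 new -> 8 infected
Step 2: +8 new -> 16 infected
Step 3: +8 new -> 24 infected
Step 4: +4 new -> 28 infected
Step 5: +2 new -> 30 infected
Step 6: +1 new -> 31 infected
Step 7: +1 new -> 32 infected
Step 8: +0 new -> 32 infected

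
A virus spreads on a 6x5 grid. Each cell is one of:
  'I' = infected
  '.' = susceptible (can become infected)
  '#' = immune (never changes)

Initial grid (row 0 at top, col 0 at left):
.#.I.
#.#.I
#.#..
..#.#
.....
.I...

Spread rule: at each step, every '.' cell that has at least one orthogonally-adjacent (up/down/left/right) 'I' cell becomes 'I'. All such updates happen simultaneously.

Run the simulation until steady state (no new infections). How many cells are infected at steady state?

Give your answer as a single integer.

Answer: 22

Derivation:
Step 0 (initial): 3 infected
Step 1: +7 new -> 10 infected
Step 2: +5 new -> 15 infected
Step 3: +5 new -> 20 infected
Step 4: +2 new -> 22 infected
Step 5: +0 new -> 22 infected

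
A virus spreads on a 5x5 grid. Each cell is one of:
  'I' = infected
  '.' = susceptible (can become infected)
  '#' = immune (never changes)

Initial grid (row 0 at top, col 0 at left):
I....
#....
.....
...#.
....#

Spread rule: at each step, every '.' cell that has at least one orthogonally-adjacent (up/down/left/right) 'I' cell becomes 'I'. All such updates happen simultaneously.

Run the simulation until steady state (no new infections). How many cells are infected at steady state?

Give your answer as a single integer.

Answer: 22

Derivation:
Step 0 (initial): 1 infected
Step 1: +1 new -> 2 infected
Step 2: +2 new -> 4 infected
Step 3: +3 new -> 7 infected
Step 4: +5 new -> 12 infected
Step 5: +5 new -> 17 infected
Step 6: +3 new -> 20 infected
Step 7: +2 new -> 22 infected
Step 8: +0 new -> 22 infected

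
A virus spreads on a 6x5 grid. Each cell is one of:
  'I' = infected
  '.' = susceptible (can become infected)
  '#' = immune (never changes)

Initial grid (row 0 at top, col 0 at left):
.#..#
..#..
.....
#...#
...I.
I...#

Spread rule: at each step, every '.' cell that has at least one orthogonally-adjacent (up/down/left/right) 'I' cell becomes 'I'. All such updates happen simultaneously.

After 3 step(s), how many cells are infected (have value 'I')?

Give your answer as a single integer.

Step 0 (initial): 2 infected
Step 1: +6 new -> 8 infected
Step 2: +4 new -> 12 infected
Step 3: +4 new -> 16 infected

Answer: 16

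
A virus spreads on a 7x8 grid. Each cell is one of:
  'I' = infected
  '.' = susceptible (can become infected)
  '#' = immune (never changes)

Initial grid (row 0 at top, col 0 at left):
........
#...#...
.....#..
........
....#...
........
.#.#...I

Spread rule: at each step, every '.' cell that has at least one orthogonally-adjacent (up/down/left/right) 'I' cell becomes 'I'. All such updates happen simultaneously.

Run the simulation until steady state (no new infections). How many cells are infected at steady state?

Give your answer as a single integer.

Answer: 50

Derivation:
Step 0 (initial): 1 infected
Step 1: +2 new -> 3 infected
Step 2: +3 new -> 6 infected
Step 3: +4 new -> 10 infected
Step 4: +4 new -> 14 infected
Step 5: +4 new -> 18 infected
Step 6: +5 new -> 23 infected
Step 7: +7 new -> 30 infected
Step 8: +5 new -> 35 infected
Step 9: +6 new -> 41 infected
Step 10: +4 new -> 45 infected
Step 11: +3 new -> 48 infected
Step 12: +1 new -> 49 infected
Step 13: +1 new -> 50 infected
Step 14: +0 new -> 50 infected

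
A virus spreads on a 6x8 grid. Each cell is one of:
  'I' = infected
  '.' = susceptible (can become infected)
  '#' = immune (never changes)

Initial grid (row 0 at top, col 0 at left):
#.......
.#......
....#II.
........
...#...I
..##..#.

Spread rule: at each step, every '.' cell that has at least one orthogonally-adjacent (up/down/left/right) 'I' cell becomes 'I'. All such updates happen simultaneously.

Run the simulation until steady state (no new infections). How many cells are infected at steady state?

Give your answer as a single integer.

Step 0 (initial): 3 infected
Step 1: +8 new -> 11 infected
Step 2: +6 new -> 17 infected
Step 3: +6 new -> 23 infected
Step 4: +5 new -> 28 infected
Step 5: +4 new -> 32 infected
Step 6: +4 new -> 36 infected
Step 7: +3 new -> 39 infected
Step 8: +2 new -> 41 infected
Step 9: +0 new -> 41 infected

Answer: 41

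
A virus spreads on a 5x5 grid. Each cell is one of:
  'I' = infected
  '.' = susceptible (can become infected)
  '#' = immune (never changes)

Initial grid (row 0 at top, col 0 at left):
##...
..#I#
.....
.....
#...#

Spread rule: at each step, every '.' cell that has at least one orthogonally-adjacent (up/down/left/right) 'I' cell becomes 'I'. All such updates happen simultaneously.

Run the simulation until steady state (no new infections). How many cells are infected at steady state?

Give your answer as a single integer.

Answer: 19

Derivation:
Step 0 (initial): 1 infected
Step 1: +2 new -> 3 infected
Step 2: +5 new -> 8 infected
Step 3: +4 new -> 12 infected
Step 4: +4 new -> 16 infected
Step 5: +3 new -> 19 infected
Step 6: +0 new -> 19 infected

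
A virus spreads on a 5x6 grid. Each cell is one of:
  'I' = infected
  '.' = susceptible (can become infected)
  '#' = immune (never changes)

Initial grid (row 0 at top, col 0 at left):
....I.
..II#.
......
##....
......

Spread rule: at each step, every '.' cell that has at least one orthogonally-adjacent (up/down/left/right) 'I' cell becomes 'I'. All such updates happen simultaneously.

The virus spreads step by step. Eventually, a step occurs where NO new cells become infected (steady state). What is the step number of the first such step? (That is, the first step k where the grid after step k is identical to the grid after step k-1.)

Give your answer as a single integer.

Step 0 (initial): 3 infected
Step 1: +6 new -> 9 infected
Step 2: +7 new -> 16 infected
Step 3: +6 new -> 22 infected
Step 4: +3 new -> 25 infected
Step 5: +2 new -> 27 infected
Step 6: +0 new -> 27 infected

Answer: 6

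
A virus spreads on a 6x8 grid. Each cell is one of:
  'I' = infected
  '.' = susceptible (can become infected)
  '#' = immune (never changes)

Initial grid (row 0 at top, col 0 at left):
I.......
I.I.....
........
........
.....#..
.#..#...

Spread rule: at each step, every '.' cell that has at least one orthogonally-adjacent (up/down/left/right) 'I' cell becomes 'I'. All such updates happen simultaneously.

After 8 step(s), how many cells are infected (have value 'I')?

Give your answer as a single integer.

Answer: 43

Derivation:
Step 0 (initial): 3 infected
Step 1: +6 new -> 9 infected
Step 2: +6 new -> 15 infected
Step 3: +7 new -> 22 infected
Step 4: +8 new -> 30 infected
Step 5: +6 new -> 36 infected
Step 6: +3 new -> 39 infected
Step 7: +2 new -> 41 infected
Step 8: +2 new -> 43 infected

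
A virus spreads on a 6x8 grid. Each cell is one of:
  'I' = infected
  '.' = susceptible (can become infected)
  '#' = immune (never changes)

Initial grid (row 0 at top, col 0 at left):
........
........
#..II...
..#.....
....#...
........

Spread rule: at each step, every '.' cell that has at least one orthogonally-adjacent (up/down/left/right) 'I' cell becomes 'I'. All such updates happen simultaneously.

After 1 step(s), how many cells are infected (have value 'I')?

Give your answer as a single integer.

Answer: 8

Derivation:
Step 0 (initial): 2 infected
Step 1: +6 new -> 8 infected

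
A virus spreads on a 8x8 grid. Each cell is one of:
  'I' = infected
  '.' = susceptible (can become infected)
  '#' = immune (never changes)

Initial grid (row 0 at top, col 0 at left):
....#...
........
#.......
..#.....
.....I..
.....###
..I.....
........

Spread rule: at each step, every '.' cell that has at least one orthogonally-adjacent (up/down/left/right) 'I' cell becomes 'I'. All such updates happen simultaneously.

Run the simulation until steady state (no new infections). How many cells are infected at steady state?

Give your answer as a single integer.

Answer: 58

Derivation:
Step 0 (initial): 2 infected
Step 1: +7 new -> 9 infected
Step 2: +13 new -> 22 infected
Step 3: +10 new -> 32 infected
Step 4: +9 new -> 41 infected
Step 5: +8 new -> 49 infected
Step 6: +5 new -> 54 infected
Step 7: +3 new -> 57 infected
Step 8: +1 new -> 58 infected
Step 9: +0 new -> 58 infected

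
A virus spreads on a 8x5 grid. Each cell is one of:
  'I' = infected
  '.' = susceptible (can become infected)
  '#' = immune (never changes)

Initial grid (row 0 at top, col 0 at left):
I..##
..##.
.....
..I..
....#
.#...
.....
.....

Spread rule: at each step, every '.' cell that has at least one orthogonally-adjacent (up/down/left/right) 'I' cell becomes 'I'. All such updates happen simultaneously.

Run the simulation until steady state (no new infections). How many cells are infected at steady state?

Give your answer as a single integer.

Answer: 34

Derivation:
Step 0 (initial): 2 infected
Step 1: +6 new -> 8 infected
Step 2: +10 new -> 18 infected
Step 3: +4 new -> 22 infected
Step 4: +6 new -> 28 infected
Step 5: +4 new -> 32 infected
Step 6: +2 new -> 34 infected
Step 7: +0 new -> 34 infected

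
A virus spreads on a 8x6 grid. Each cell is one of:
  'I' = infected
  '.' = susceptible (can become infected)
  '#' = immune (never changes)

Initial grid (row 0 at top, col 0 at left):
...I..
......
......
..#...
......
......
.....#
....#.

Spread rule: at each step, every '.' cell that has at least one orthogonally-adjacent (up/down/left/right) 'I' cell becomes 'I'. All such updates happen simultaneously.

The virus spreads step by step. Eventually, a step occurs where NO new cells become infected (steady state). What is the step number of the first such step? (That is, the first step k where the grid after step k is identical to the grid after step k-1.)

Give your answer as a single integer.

Step 0 (initial): 1 infected
Step 1: +3 new -> 4 infected
Step 2: +5 new -> 9 infected
Step 3: +6 new -> 15 infected
Step 4: +5 new -> 20 infected
Step 5: +6 new -> 26 infected
Step 6: +6 new -> 32 infected
Step 7: +6 new -> 38 infected
Step 8: +3 new -> 41 infected
Step 9: +2 new -> 43 infected
Step 10: +1 new -> 44 infected
Step 11: +0 new -> 44 infected

Answer: 11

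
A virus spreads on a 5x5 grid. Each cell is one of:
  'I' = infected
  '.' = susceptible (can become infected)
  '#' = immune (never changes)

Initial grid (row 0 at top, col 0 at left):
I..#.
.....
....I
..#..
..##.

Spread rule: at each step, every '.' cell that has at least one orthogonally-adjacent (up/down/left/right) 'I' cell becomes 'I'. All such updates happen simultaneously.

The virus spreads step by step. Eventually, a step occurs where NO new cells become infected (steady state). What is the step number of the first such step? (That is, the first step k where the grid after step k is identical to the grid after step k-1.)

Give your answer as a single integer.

Answer: 6

Derivation:
Step 0 (initial): 2 infected
Step 1: +5 new -> 7 infected
Step 2: +8 new -> 15 infected
Step 3: +3 new -> 18 infected
Step 4: +2 new -> 20 infected
Step 5: +1 new -> 21 infected
Step 6: +0 new -> 21 infected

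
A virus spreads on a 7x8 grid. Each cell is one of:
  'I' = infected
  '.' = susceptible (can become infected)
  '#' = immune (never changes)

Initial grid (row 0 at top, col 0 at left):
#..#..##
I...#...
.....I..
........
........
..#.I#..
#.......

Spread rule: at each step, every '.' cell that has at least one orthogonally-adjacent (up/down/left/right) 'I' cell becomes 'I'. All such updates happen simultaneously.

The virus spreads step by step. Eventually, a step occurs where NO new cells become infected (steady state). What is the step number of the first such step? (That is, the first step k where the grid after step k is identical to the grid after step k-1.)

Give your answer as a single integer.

Answer: 6

Derivation:
Step 0 (initial): 3 infected
Step 1: +9 new -> 12 infected
Step 2: +14 new -> 26 infected
Step 3: +13 new -> 39 infected
Step 4: +7 new -> 46 infected
Step 5: +2 new -> 48 infected
Step 6: +0 new -> 48 infected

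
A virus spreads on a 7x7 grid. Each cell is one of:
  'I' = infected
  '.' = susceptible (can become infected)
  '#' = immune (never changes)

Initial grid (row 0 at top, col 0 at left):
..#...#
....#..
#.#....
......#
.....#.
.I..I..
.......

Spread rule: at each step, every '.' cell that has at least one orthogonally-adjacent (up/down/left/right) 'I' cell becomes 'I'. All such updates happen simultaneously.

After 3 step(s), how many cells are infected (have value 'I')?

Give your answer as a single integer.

Answer: 28

Derivation:
Step 0 (initial): 2 infected
Step 1: +8 new -> 10 infected
Step 2: +10 new -> 20 infected
Step 3: +8 new -> 28 infected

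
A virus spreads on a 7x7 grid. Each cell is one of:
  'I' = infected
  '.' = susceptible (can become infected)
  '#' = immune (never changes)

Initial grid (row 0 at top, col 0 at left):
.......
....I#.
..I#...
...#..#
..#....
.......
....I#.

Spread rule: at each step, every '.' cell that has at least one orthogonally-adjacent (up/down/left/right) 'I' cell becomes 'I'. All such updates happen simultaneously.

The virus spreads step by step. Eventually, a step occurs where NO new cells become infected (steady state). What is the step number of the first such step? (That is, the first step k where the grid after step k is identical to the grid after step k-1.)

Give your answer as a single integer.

Answer: 6

Derivation:
Step 0 (initial): 3 infected
Step 1: +8 new -> 11 infected
Step 2: +12 new -> 23 infected
Step 3: +12 new -> 35 infected
Step 4: +7 new -> 42 infected
Step 5: +1 new -> 43 infected
Step 6: +0 new -> 43 infected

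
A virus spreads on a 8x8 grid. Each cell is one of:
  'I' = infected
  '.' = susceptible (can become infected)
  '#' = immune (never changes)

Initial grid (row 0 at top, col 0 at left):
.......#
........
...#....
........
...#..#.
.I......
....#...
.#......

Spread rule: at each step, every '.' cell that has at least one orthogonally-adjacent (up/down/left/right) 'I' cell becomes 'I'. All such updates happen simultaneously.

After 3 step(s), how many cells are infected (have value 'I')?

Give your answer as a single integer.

Step 0 (initial): 1 infected
Step 1: +4 new -> 5 infected
Step 2: +6 new -> 11 infected
Step 3: +7 new -> 18 infected

Answer: 18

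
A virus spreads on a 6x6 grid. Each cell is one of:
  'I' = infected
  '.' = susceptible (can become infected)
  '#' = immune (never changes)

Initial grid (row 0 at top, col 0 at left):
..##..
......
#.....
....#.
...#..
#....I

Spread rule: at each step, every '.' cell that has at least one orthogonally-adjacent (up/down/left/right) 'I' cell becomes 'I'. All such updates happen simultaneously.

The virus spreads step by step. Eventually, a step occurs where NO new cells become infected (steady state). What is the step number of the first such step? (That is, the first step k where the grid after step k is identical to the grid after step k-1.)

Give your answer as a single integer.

Answer: 11

Derivation:
Step 0 (initial): 1 infected
Step 1: +2 new -> 3 infected
Step 2: +3 new -> 6 infected
Step 3: +2 new -> 8 infected
Step 4: +4 new -> 12 infected
Step 5: +5 new -> 17 infected
Step 6: +6 new -> 23 infected
Step 7: +3 new -> 26 infected
Step 8: +1 new -> 27 infected
Step 9: +2 new -> 29 infected
Step 10: +1 new -> 30 infected
Step 11: +0 new -> 30 infected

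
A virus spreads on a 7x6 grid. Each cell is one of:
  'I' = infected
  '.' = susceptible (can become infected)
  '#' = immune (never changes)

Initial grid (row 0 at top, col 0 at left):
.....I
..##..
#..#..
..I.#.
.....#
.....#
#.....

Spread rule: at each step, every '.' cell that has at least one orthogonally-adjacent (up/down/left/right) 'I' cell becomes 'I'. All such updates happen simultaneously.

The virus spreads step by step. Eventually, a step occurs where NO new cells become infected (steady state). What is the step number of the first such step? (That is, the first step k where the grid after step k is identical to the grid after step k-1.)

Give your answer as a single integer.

Step 0 (initial): 2 infected
Step 1: +6 new -> 8 infected
Step 2: +8 new -> 16 infected
Step 3: +9 new -> 25 infected
Step 4: +6 new -> 31 infected
Step 5: +2 new -> 33 infected
Step 6: +1 new -> 34 infected
Step 7: +0 new -> 34 infected

Answer: 7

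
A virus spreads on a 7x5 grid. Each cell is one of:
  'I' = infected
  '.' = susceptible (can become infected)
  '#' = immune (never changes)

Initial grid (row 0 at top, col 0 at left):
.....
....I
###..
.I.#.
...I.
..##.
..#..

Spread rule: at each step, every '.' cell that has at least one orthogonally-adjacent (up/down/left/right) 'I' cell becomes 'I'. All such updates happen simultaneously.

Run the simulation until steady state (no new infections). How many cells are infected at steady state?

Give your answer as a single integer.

Answer: 28

Derivation:
Step 0 (initial): 3 infected
Step 1: +8 new -> 11 infected
Step 2: +7 new -> 18 infected
Step 3: +5 new -> 23 infected
Step 4: +4 new -> 27 infected
Step 5: +1 new -> 28 infected
Step 6: +0 new -> 28 infected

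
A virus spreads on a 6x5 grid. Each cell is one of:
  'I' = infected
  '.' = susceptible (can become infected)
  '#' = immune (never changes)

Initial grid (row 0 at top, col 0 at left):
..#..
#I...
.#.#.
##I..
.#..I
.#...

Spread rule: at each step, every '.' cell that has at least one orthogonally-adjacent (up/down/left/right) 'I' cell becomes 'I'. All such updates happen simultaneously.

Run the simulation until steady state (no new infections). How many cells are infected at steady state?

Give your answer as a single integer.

Answer: 19

Derivation:
Step 0 (initial): 3 infected
Step 1: +8 new -> 11 infected
Step 2: +5 new -> 16 infected
Step 3: +2 new -> 18 infected
Step 4: +1 new -> 19 infected
Step 5: +0 new -> 19 infected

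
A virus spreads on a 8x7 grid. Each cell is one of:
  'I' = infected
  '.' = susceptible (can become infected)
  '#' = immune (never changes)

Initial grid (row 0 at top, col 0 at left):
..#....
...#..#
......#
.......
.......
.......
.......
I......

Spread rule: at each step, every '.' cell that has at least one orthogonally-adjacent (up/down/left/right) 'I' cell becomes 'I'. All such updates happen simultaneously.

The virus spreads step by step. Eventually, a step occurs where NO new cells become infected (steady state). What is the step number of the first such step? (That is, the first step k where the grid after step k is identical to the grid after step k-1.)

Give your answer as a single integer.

Answer: 14

Derivation:
Step 0 (initial): 1 infected
Step 1: +2 new -> 3 infected
Step 2: +3 new -> 6 infected
Step 3: +4 new -> 10 infected
Step 4: +5 new -> 15 infected
Step 5: +6 new -> 21 infected
Step 6: +7 new -> 28 infected
Step 7: +7 new -> 35 infected
Step 8: +6 new -> 41 infected
Step 9: +3 new -> 44 infected
Step 10: +3 new -> 47 infected
Step 11: +2 new -> 49 infected
Step 12: +2 new -> 51 infected
Step 13: +1 new -> 52 infected
Step 14: +0 new -> 52 infected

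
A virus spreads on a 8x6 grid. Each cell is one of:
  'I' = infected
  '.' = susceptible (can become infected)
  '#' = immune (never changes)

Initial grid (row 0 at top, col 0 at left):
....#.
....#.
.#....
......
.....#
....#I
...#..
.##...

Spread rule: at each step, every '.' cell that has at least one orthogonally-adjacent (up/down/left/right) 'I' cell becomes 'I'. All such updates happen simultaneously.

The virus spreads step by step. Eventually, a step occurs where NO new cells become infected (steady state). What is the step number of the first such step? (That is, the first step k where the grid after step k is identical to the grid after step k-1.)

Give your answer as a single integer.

Step 0 (initial): 1 infected
Step 1: +1 new -> 2 infected
Step 2: +2 new -> 4 infected
Step 3: +1 new -> 5 infected
Step 4: +1 new -> 6 infected
Step 5: +0 new -> 6 infected

Answer: 5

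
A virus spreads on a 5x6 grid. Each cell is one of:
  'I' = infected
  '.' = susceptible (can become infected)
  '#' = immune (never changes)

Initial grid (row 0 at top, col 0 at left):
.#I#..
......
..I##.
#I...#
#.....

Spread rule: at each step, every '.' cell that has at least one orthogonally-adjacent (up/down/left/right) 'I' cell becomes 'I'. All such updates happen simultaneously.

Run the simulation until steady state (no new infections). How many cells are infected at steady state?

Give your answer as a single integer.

Step 0 (initial): 3 infected
Step 1: +4 new -> 7 infected
Step 2: +5 new -> 12 infected
Step 3: +4 new -> 16 infected
Step 4: +4 new -> 20 infected
Step 5: +3 new -> 23 infected
Step 6: +0 new -> 23 infected

Answer: 23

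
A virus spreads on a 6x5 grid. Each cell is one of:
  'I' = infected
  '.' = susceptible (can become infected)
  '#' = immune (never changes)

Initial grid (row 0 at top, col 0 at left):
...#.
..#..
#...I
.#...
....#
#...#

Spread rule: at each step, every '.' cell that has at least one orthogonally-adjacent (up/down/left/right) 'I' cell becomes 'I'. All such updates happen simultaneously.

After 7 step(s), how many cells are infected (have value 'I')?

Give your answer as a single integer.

Step 0 (initial): 1 infected
Step 1: +3 new -> 4 infected
Step 2: +4 new -> 8 infected
Step 3: +3 new -> 11 infected
Step 4: +3 new -> 14 infected
Step 5: +4 new -> 18 infected
Step 6: +4 new -> 22 infected
Step 7: +1 new -> 23 infected

Answer: 23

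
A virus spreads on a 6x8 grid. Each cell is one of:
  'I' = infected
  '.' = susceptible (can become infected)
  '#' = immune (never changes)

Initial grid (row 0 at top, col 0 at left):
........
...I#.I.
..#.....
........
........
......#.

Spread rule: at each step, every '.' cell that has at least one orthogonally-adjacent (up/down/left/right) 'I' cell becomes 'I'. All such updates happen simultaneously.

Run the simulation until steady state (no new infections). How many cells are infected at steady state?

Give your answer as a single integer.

Answer: 45

Derivation:
Step 0 (initial): 2 infected
Step 1: +7 new -> 9 infected
Step 2: +10 new -> 19 infected
Step 3: +9 new -> 28 infected
Step 4: +8 new -> 36 infected
Step 5: +6 new -> 42 infected
Step 6: +2 new -> 44 infected
Step 7: +1 new -> 45 infected
Step 8: +0 new -> 45 infected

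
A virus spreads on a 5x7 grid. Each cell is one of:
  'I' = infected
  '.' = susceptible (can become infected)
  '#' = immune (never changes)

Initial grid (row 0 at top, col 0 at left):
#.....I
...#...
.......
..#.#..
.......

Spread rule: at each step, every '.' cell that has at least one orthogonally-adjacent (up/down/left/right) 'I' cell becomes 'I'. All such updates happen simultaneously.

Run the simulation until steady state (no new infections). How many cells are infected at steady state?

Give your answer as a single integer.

Step 0 (initial): 1 infected
Step 1: +2 new -> 3 infected
Step 2: +3 new -> 6 infected
Step 3: +4 new -> 10 infected
Step 4: +4 new -> 14 infected
Step 5: +4 new -> 18 infected
Step 6: +4 new -> 22 infected
Step 7: +3 new -> 25 infected
Step 8: +3 new -> 28 infected
Step 9: +2 new -> 30 infected
Step 10: +1 new -> 31 infected
Step 11: +0 new -> 31 infected

Answer: 31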